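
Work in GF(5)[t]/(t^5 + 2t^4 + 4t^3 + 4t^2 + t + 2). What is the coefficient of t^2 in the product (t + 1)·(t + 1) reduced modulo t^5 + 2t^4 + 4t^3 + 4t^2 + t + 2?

1

Multiply in GF(5)[t]: (t + 1)·(t + 1) = t^2 + 2t + 1.
Reduced: t^2 + 2t + 1.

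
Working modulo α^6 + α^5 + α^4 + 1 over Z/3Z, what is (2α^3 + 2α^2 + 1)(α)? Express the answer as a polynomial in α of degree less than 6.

Multiply in Z/3Z[α]: (2α^3 + 2α^2 + 1)·(α) = 2α^4 + 2α^3 + α.
Reduced: 2α^4 + 2α^3 + α.

2α^4 + 2α^3 + α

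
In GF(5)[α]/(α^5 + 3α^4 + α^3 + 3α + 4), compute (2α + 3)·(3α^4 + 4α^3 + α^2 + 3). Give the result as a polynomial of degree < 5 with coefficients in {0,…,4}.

4α^4 + 3α^3 + 3α^2 + 3α

Multiply in GF(5)[α]: (2α + 3)·(3α^4 + 4α^3 + α^2 + 3) = α^5 + 2α^4 + 4α^3 + 3α^2 + α + 4.
Reduce using α^5 ≡ 2α^4 + 4α^3 + 2α + 1 (mod α^5 + 3α^4 + α^3 + 3α + 4).
Reduced: 4α^4 + 3α^3 + 3α^2 + 3α.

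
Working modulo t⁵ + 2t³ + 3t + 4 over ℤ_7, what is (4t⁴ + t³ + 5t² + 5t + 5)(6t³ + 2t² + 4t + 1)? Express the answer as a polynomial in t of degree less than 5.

6t^4 + 3t^3 + 2t^2 + 4t + 5

Multiply in ℤ_7[t]: (4t⁴ + t³ + 5t² + 5t + 5)·(6t³ + 2t² + 4t + 1) = 3t⁷ + 6t⁵ + 6t⁴ + 5t³ + 4t + 5.
Reduce using t⁵ ≡ 5t³ + 4t + 3 (mod t⁵ + 2t³ + 3t + 4).
Reduced: 6t⁴ + 3t³ + 2t² + 4t + 5.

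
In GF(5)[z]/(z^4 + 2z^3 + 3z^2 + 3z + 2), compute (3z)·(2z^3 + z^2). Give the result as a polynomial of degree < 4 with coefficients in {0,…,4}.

Multiply in GF(5)[z]: (3z)·(2z^3 + z^2) = z^4 + 3z^3.
Reduce using z^4 ≡ 3z^3 + 2z^2 + 2z + 3 (mod z^4 + 2z^3 + 3z^2 + 3z + 2).
Reduced: z^3 + 2z^2 + 2z + 3.

z^3 + 2z^2 + 2z + 3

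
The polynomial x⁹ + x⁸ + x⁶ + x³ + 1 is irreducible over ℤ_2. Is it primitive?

Write f(x) = x⁹ + x⁸ + x⁶ + x³ + 1.
|GF(2^9)^×| = 2^9 − 1 = 511. Prime factorization: 511 = 7·73.
f is primitive ⇔ x has order 511 in GF(2)[x]/(f), i.e. x^(511/q) ≠ 1 for each prime q | 511.
x^(73) mod f = 1
x^(7) mod f = x⁷.
Since x^(73) = 1, the order of x divides 73 < 511; not primitive.

No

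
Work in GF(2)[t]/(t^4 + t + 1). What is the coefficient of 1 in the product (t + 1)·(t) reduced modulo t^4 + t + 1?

Multiply in GF(2)[t]: (t + 1)·(t) = t^2 + t.
Reduced: t^2 + t.

0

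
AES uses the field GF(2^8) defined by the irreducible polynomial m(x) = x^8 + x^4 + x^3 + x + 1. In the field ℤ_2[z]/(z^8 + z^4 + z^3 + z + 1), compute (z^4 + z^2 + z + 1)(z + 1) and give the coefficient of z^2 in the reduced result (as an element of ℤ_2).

0

Multiply in ℤ_2[z]: (z^4 + z^2 + z + 1)·(z + 1) = z^5 + z^4 + z^3 + 1.
Reduced: z^5 + z^4 + z^3 + 1.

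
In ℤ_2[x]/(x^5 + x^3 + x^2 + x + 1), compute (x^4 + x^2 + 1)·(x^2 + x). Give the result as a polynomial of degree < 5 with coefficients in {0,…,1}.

x^3 + x^2 + x + 1

Multiply in ℤ_2[x]: (x^4 + x^2 + 1)·(x^2 + x) = x^6 + x^5 + x^4 + x^3 + x^2 + x.
Reduce using x^5 ≡ x^3 + x^2 + x + 1 (mod x^5 + x^3 + x^2 + x + 1).
Reduced: x^3 + x^2 + x + 1.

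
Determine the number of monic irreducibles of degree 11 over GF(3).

The number of monic irreducibles of degree 11 over GF(3) is (1/11)·Σ_{d∣11} μ(11/d) 3^d.
Divisors of 11: 1, 11; μ(11/d) for each: -1, 1.
Σ = − 3^1 + 3^11 = 177144.
N = 177144/11 = 16104.

16104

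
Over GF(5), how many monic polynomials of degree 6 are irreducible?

The number of monic irreducibles of degree 6 over GF(5) is (1/6)·Σ_{d∣6} μ(6/d) 5^d.
Divisors of 6: 1, 2, 3, 6; μ(6/d) for each: 1, -1, -1, 1.
Σ = 5^1 − 5^2 − 5^3 + 5^6 = 15480.
N = 15480/6 = 2580.

2580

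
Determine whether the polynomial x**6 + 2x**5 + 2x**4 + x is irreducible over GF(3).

No

Write g(x) = x**6 + 2x**5 + 2x**4 + x.
Check for roots in GF(3): g(0) = 0 → root; g(1) = 0 → root; g(2) = 0 → root.
g(0) = 0, so (x) divides g(x); g is reducible.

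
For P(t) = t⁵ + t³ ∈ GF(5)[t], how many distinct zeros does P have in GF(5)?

3

Evaluate at each of the 5 elements of GF(5):
P(0) = 0 → root; P(1) = 2; P(2) = 0 → root; P(3) = 0 → root; P(4) = 3.
Roots: {0, 2, 3}.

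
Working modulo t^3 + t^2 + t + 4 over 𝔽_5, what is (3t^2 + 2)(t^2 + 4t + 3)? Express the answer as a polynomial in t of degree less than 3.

Multiply in 𝔽_5[t]: (3t^2 + 2)·(t^2 + 4t + 3) = 3t^4 + 2t^3 + t^2 + 3t + 1.
Reduce using t^3 ≡ 4t^2 + 4t + 1 (mod t^3 + t^2 + t + 4).
Reduced: 4t^2 + 2t.

4t^2 + 2t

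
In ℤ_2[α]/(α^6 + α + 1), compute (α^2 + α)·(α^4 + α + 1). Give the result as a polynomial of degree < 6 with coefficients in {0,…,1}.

Multiply in ℤ_2[α]: (α^2 + α)·(α^4 + α + 1) = α^6 + α^5 + α^3 + α.
Reduce using α^6 ≡ α + 1 (mod α^6 + α + 1).
Reduced: α^5 + α^3 + 1.

α^5 + α^3 + 1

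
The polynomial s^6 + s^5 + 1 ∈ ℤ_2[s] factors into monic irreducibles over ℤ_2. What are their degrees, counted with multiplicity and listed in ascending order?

Write g(s) = s^6 + s^5 + 1.
Roots in ℤ_2: g(0) = 1; g(1) = 1.
Complete factorization: g(s) = (s^6 + s^5 + 1).
Factor degrees with multiplicity: 6 = 6.

6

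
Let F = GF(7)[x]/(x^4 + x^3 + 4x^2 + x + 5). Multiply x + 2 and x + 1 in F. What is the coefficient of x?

Multiply in GF(7)[x]: (x + 2)·(x + 1) = x^2 + 3x + 2.
Reduced: x^2 + 3x + 2.

3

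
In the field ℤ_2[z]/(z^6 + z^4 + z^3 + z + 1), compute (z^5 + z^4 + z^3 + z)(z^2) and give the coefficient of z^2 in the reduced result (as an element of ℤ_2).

Multiply in ℤ_2[z]: (z^5 + z^4 + z^3 + z)·(z^2) = z^7 + z^6 + z^5 + z^3.
Reduce using z^6 ≡ z^4 + z^3 + z + 1 (mod z^6 + z^4 + z^3 + z + 1).
Reduced: z^2 + 1.

1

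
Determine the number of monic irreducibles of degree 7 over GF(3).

x^(3^7) − x is the product of all monic irreducibles of degree dividing 7; Möbius inversion gives N = (1/7) Σ μ(7/d)·3^d.
Divisors of 7: 1, 7; μ(7/d) for each: -1, 1.
Σ = − 3^1 + 3^7 = 2184.
N = 2184/7 = 312.

312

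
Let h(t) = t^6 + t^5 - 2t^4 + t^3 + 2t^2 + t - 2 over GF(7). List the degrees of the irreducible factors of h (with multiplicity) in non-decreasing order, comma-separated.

Complete factorization: h(t) = (t^2 + t + 3)·(t^4 + 2t^2 - t - 3).
Factor degrees with multiplicity: 2 + 4 = 6.

2, 4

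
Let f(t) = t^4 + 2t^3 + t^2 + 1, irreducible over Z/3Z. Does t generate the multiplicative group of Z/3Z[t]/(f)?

|GF(3^4)^×| = 3^4 − 1 = 80. Prime factorization: 80 = 2^4·5.
f is primitive ⇔ t has order 80 in GF(3)[t]/(f), i.e. t^(80/q) ≠ 1 for each prime q | 80.
t^(40) mod f = 1
t^(16) mod f = t^3 + t^2 + 2t.
Since t^(40) = 1, the order of t divides 40 < 80; not primitive.

No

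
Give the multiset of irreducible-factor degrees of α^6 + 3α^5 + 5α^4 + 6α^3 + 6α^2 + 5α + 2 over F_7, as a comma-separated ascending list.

1, 1, 1, 3

Write g(α) = α^6 + 3α^5 + 5α^4 + 6α^3 + 6α^2 + 5α + 2.
Linear factors from roots: (α + 6), (α + 1).
Complete factorization: g(α) = (α + 6)·(α + 1)^2·(α^3 + 2α^2 + 4α + 5).
Factor degrees with multiplicity: 1 + 1 + 1 + 3 = 6.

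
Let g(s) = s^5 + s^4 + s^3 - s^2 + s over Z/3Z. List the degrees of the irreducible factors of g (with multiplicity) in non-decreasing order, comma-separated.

Roots in Z/3Z: g(0) = 0 → root; g(1) = 0 → root; g(2) = 0 → root.
Linear factors from roots: (s), (s - 1), (s + 1).
Complete factorization: g(s) = (s)·(s + 1)·(s - 1)·(s^2 + s - 1).
Factor degrees with multiplicity: 1 + 1 + 1 + 2 = 5.

1, 1, 1, 2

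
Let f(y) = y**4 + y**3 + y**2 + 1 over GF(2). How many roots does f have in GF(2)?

1

Evaluate at each of the 2 elements of GF(2):
f(0) = 1; f(1) = 0 → root.
Roots: {1}.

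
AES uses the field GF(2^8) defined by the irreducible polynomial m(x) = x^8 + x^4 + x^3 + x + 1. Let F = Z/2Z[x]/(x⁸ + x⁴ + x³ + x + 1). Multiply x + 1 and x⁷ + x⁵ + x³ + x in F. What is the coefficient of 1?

Multiply in Z/2Z[x]: (x + 1)·(x⁷ + x⁵ + x³ + x) = x⁸ + x⁷ + x⁶ + x⁵ + x⁴ + x³ + x² + x.
Reduce using x⁸ ≡ x⁴ + x³ + x + 1 (mod x⁸ + x⁴ + x³ + x + 1).
Reduced: x⁷ + x⁶ + x⁵ + x² + 1.

1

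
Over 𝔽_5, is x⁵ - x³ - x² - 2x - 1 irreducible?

No

Write P(x) = x⁵ - x³ - x² - 2x - 1.
Check for roots in 𝔽_5: P(0) = 4; P(1) = 1; P(2) = 0 → root; P(3) = 0 → root; P(4) = 0 → root.
P(2) = 0, so (x − 2) divides P(x); P is reducible.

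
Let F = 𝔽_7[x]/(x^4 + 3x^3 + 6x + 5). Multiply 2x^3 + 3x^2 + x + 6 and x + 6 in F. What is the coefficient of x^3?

Multiply in 𝔽_7[x]: (2x^3 + 3x^2 + x + 6)·(x + 6) = 2x^4 + x^3 + 5x^2 + 5x + 1.
Reduce using x^4 ≡ 4x^3 + x + 2 (mod x^4 + 3x^3 + 6x + 5).
Reduced: 2x^3 + 5x^2 + 5.

2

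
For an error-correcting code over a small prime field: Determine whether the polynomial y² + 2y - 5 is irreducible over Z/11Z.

Write g(y) = y² + 2y - 5.
Check each element of Z/11Z for a root: g(0)=6, g(1)=9, g(2)=3, g(3)=10, g(4)=8, g(5)=8, g(6)=10, g(7)=3, g(8)=9, g(9)=6, g(10)=5.
No roots. A degree-2 polynomial over a field with no linear factor is irreducible.

Yes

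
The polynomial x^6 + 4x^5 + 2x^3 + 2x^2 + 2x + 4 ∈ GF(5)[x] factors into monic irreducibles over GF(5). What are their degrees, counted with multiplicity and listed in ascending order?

1, 2, 3

Write f(x) = x^6 + 4x^5 + 2x^3 + 2x^2 + 2x + 4.
Roots in GF(5): f(0) = 4; f(1) = 0 → root; f(2) = 4; f(3) = 3; f(4) = 4.
Linear factors from roots: (x + 4).
Complete factorization: f(x) = (x + 4)·(x^2 + 4x + 1)·(x^3 + x^2 + 1).
Factor degrees with multiplicity: 1 + 2 + 3 = 6.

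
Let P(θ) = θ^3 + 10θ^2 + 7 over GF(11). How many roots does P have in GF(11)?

Evaluate at each of the 11 elements of GF(11):
P(0) = 7; P(1) = 7; P(2) = 0 → root; P(3) = 3; P(4) = 0 → root; P(5) = 8; P(6) = 0 → root; P(7) = 4; P(8) = 4; P(9) = 6; P(10) = 5.
Roots: {2, 4, 6}.

3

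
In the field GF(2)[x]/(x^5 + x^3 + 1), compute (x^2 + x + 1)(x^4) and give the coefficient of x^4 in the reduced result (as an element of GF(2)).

0

Multiply in GF(2)[x]: (x^2 + x + 1)·(x^4) = x^6 + x^5 + x^4.
Reduce using x^5 ≡ x^3 + 1 (mod x^5 + x^3 + 1).
Reduced: x^3 + x + 1.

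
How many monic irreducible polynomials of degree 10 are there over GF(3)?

x^(3^10) − x is the product of all monic irreducibles of degree dividing 10; Möbius inversion gives N = (1/10) Σ μ(10/d)·3^d.
Divisors of 10: 1, 2, 5, 10; μ(10/d) for each: 1, -1, -1, 1.
Σ = 3^1 − 3^2 − 3^5 + 3^10 = 58800.
N = 58800/10 = 5880.

5880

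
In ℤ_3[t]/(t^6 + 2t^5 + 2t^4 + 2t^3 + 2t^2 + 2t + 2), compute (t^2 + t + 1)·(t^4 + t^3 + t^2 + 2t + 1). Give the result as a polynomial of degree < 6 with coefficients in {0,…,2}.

t^4 + 2t^3 + 2t^2 + t + 2

Multiply in ℤ_3[t]: (t^2 + t + 1)·(t^4 + t^3 + t^2 + 2t + 1) = t^6 + 2t^5 + t^3 + t^2 + 1.
Reduce using t^6 ≡ t^5 + t^4 + t^3 + t^2 + t + 1 (mod t^6 + 2t^5 + 2t^4 + 2t^3 + 2t^2 + 2t + 2).
Reduced: t^4 + 2t^3 + 2t^2 + t + 2.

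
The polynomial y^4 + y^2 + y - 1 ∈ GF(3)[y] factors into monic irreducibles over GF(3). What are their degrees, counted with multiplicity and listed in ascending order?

1, 3

Write g(y) = y^4 + y^2 + y - 1.
Roots in GF(3): g(0) = 2; g(1) = 2; g(2) = 0 → root.
Linear factors from roots: (y + 1).
Complete factorization: g(y) = (y + 1)·(y^3 - y^2 - y - 1).
Factor degrees with multiplicity: 1 + 3 = 4.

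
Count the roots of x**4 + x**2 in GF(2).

2

Write h(x) = x**4 + x**2.
Evaluate at each of the 2 elements of GF(2):
h(0) = 0 → root; h(1) = 0 → root.
Roots: {0, 1}.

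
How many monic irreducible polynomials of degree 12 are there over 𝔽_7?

The number of monic irreducibles of degree 12 over GF(7) is (1/12)·Σ_{d∣12} μ(12/d) 7^d.
Divisors of 12: 1, 2, 3, 4, 6, 12; μ(12/d) for each: 0, 1, 0, -1, -1, 1.
Σ = 7^2 − 7^4 − 7^6 + 7^12 = 13841167200.
N = 13841167200/12 = 1153430600.

1153430600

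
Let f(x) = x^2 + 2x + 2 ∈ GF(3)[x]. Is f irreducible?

Check for roots in GF(3): f(0) = 2; f(1) = 2; f(2) = 1.
No roots. A degree-2 polynomial over a field with no linear factor is irreducible.

Yes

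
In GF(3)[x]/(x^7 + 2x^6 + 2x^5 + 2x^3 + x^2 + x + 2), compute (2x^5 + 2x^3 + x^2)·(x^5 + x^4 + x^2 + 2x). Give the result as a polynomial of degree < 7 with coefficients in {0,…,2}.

2x^6 + x^4 + 2

Multiply in GF(3)[x]: (2x^5 + 2x^3 + x^2)·(x^5 + x^4 + x^2 + 2x) = 2x^10 + 2x^9 + 2x^8 + 2x^7 + 2x^6 + 2x^5 + 2x^4 + 2x^3.
Reduce using x^7 ≡ x^6 + x^5 + x^3 + 2x^2 + 2x + 1 (mod x^7 + 2x^6 + 2x^5 + 2x^3 + x^2 + x + 2).
Reduced: 2x^6 + x^4 + 2.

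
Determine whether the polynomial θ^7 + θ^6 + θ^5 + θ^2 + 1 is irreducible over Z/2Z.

Yes

Write h(θ) = θ^7 + θ^6 + θ^5 + θ^2 + 1.
Check for roots in Z/2Z: h(0) = 1; h(1) = 1.
No roots, so no linear factors.
Monic irreducibles of degree 2 over GF(2): θ^2 + θ + 1.
None of them divide h (all give nonzero remainder).
Monic irreducibles of degree 3 over GF(2): θ^3 + θ + 1, θ^3 + θ^2 + 1.
None of them divide h (all give nonzero remainder).
No irreducible factor of degree ≤ 3 exists, so h is irreducible over GF(2).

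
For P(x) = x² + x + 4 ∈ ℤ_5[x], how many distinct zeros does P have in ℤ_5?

Evaluate at each of the 5 elements of ℤ_5:
P(0) = 4; P(1) = 1; P(2) = 0 → root; P(3) = 1; P(4) = 4.
Roots: {2}.

1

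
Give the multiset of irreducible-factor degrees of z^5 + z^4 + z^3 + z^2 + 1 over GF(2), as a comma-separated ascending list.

5

Write g(z) = z^5 + z^4 + z^3 + z^2 + 1.
Roots in GF(2): g(0) = 1; g(1) = 1.
Complete factorization: g(z) = (z^5 + z^4 + z^3 + z^2 + 1).
Factor degrees with multiplicity: 5 = 5.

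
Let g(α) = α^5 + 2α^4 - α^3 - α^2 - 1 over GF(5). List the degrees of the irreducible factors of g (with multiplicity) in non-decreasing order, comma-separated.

Roots in GF(5): g(0) = 4; g(1) = 0 → root; g(2) = 1; g(3) = 3; g(4) = 0 → root.
Linear factors from roots: (α - 1), (α + 1).
Complete factorization: g(α) = (α + 1)·(α - 1)·(α^3 + 2α^2 + 1).
Factor degrees with multiplicity: 1 + 1 + 3 = 5.

1, 1, 3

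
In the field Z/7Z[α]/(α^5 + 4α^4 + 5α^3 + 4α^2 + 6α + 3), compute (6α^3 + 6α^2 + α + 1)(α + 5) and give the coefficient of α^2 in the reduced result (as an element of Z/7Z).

Multiply in Z/7Z[α]: (6α^3 + 6α^2 + α + 1)·(α + 5) = 6α^4 + α^3 + 3α^2 + 6α + 5.
Reduced: 6α^4 + α^3 + 3α^2 + 6α + 5.

3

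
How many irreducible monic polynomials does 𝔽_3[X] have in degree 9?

x^(3^9) − x is the product of all monic irreducibles of degree dividing 9; Möbius inversion gives N = (1/9) Σ μ(9/d)·3^d.
Divisors of 9: 1, 3, 9; μ(9/d) for each: 0, -1, 1.
Σ = − 3^3 + 3^9 = 19656.
N = 19656/9 = 2184.

2184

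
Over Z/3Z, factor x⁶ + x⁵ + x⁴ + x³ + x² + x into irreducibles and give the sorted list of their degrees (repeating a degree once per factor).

Write h(x) = x⁶ + x⁵ + x⁴ + x³ + x² + x.
Roots in Z/3Z: h(0) = 0 → root; h(1) = 0 → root; h(2) = 0 → root.
Linear factors from roots: (x), (x - 1), (x + 1).
Complete factorization: h(x) = (x)·(x - 1)^2·(x + 1)^3.
Factor degrees with multiplicity: 1 + 1 + 1 + 1 + 1 + 1 = 6.

1, 1, 1, 1, 1, 1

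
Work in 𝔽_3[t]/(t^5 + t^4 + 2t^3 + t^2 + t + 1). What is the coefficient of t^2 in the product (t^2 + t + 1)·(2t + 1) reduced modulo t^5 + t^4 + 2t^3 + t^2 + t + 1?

0

Multiply in 𝔽_3[t]: (t^2 + t + 1)·(2t + 1) = 2t^3 + 1.
Reduced: 2t^3 + 1.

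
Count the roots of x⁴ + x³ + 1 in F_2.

0

Write f(x) = x⁴ + x³ + 1.
Evaluate at each of the 2 elements of F_2:
f(0) = 1; f(1) = 1.
No element is a root.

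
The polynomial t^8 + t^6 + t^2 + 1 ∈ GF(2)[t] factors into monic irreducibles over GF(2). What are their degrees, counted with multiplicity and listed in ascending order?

Write h(t) = t^8 + t^6 + t^2 + 1.
Roots in GF(2): h(0) = 1; h(1) = 0 → root.
Linear factors from roots: (t + 1).
Complete factorization: h(t) = (t + 1)^4·(t^2 + t + 1)^2.
Factor degrees with multiplicity: 1 + 1 + 1 + 1 + 2 + 2 = 8.

1, 1, 1, 1, 2, 2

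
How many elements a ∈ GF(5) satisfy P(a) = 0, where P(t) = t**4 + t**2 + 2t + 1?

2

Evaluate at each of the 5 elements of GF(5):
P(0) = 1; P(1) = 0 → root; P(2) = 0 → root; P(3) = 2; P(4) = 1.
Roots: {1, 2}.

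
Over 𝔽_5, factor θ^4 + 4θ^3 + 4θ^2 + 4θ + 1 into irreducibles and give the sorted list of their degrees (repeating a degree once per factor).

Write g(θ) = θ^4 + 4θ^3 + 4θ^2 + 4θ + 1.
Roots in 𝔽_5: g(0) = 1; g(1) = 4; g(2) = 3; g(3) = 3; g(4) = 3.
Complete factorization: g(θ) = (θ^4 + 4θ^3 + 4θ^2 + 4θ + 1).
Factor degrees with multiplicity: 4 = 4.

4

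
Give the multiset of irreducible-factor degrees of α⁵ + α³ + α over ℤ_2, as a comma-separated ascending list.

Write g(α) = α⁵ + α³ + α.
Roots in ℤ_2: g(0) = 0 → root; g(1) = 1.
Linear factors from roots: (α).
Complete factorization: g(α) = (α)·(α² + α + 1)^2.
Factor degrees with multiplicity: 1 + 2 + 2 = 5.

1, 2, 2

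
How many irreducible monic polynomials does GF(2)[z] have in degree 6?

9

x^(2^6) − x is the product of all monic irreducibles of degree dividing 6; Möbius inversion gives N = (1/6) Σ μ(6/d)·2^d.
Divisors of 6: 1, 2, 3, 6; μ(6/d) for each: 1, -1, -1, 1.
Σ = 2^1 − 2^2 − 2^3 + 2^6 = 54.
N = 54/6 = 9.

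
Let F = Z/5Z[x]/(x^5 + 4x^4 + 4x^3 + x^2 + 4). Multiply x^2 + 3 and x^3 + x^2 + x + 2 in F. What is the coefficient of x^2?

Multiply in Z/5Z[x]: (x^2 + 3)·(x^3 + x^2 + x + 2) = x^5 + x^4 + 4x^3 + 3x + 1.
Reduce using x^5 ≡ x^4 + x^3 + 4x^2 + 1 (mod x^5 + 4x^4 + 4x^3 + x^2 + 4).
Reduced: 2x^4 + 4x^2 + 3x + 2.

4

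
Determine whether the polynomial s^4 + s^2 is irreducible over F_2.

No

Write f(s) = s^4 + s^2.
Check for roots in F_2: f(0) = 0 → root; f(1) = 0 → root.
f(0) = 0, so (s) divides f(s); f is reducible.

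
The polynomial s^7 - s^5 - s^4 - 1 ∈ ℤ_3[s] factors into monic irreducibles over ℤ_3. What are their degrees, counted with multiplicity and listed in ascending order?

Write h(s) = s^7 - s^5 - s^4 - 1.
Roots in ℤ_3: h(0) = 2; h(1) = 1; h(2) = 1.
Complete factorization: h(s) = (s^7 - s^5 - s^4 - 1).
Factor degrees with multiplicity: 7 = 7.

7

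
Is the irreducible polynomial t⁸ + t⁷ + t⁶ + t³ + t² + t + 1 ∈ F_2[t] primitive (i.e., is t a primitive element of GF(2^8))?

Yes

Write f(t) = t⁸ + t⁷ + t⁶ + t³ + t² + t + 1.
|GF(2^8)^×| = 2^8 − 1 = 255. Prime factorization: 255 = 3·5·17.
f is primitive ⇔ t has order 255 in GF(2)[t]/(f), i.e. t^(255/q) ≠ 1 for each prime q | 255.
t^(85) mod f = t⁵ + t⁴ + t³ + t² + 1.
t^(51) mod f = t⁶ + t³.
t^(15) mod f = t⁵ + t⁴ + t³ + t + 1.
None equal 1, so t has full order 255; f is primitive.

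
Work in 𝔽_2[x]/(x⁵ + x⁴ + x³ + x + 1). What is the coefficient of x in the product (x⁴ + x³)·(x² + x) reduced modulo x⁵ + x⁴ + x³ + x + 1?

Multiply in 𝔽_2[x]: (x⁴ + x³)·(x² + x) = x⁶ + x⁴.
Reduce using x⁵ ≡ x⁴ + x³ + x + 1 (mod x⁵ + x⁴ + x³ + x + 1).
Reduced: x⁴ + x³ + x² + 1.

0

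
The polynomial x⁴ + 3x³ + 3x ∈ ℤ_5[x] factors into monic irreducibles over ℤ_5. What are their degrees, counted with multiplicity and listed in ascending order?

1, 1, 2

Write g(x) = x⁴ + 3x³ + 3x.
Roots in ℤ_5: g(0) = 0 → root; g(1) = 2; g(2) = 1; g(3) = 1; g(4) = 0 → root.
Linear factors from roots: (x), (x + 1).
Complete factorization: g(x) = (x)·(x + 1)·(x² + 2x + 3).
Factor degrees with multiplicity: 1 + 1 + 2 = 4.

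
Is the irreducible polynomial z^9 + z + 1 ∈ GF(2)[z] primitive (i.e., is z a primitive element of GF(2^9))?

No

Write f(z) = z^9 + z + 1.
|GF(2^9)^×| = 2^9 − 1 = 511. Prime factorization: 511 = 7·73.
f is primitive ⇔ z has order 511 in GF(2)[z]/(f), i.e. z^(511/q) ≠ 1 for each prime q | 511.
z^(73) mod f = 1
z^(7) mod f = z^7.
Since z^(73) = 1, the order of z divides 73 < 511; not primitive.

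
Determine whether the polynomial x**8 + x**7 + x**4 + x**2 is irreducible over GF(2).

No

Write h(x) = x**8 + x**7 + x**4 + x**2.
Check for roots in GF(2): h(0) = 0 → root; h(1) = 0 → root.
h(0) = 0, so (x) divides h(x); h is reducible.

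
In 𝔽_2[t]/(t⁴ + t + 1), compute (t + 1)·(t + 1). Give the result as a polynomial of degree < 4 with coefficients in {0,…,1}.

Multiply in 𝔽_2[t]: (t + 1)·(t + 1) = t² + 1.
Reduced: t² + 1.

t^2 + 1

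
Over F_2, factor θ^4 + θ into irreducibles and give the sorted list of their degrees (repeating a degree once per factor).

Write h(θ) = θ^4 + θ.
Roots in F_2: h(0) = 0 → root; h(1) = 0 → root.
Linear factors from roots: (θ), (θ + 1).
Complete factorization: h(θ) = (θ)·(θ + 1)·(θ^2 + θ + 1).
Factor degrees with multiplicity: 1 + 1 + 2 = 4.

1, 1, 2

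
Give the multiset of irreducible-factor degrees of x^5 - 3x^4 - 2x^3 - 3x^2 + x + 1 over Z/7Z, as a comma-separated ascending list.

Write f(x) = x^5 - 3x^4 - 2x^3 - 3x^2 + x + 1.
Linear factors from roots: (x - 3), (x + 2).
Complete factorization: f(x) = (x + 2)·(x - 3)·(x^3 - 2x^2 + 2x + 1).
Factor degrees with multiplicity: 1 + 1 + 3 = 5.

1, 1, 3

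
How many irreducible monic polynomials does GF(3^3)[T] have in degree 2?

The number of monic irreducibles of degree 2 over GF(27) is (1/2)·Σ_{d∣2} μ(2/d) 27^d.
Divisors of 2: 1, 2; μ(2/d) for each: -1, 1.
Σ = − 27^1 + 27^2 = 702.
N = 702/2 = 351.

351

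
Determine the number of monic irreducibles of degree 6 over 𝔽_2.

9

x^(2^6) − x is the product of all monic irreducibles of degree dividing 6; Möbius inversion gives N = (1/6) Σ μ(6/d)·2^d.
Divisors of 6: 1, 2, 3, 6; μ(6/d) for each: 1, -1, -1, 1.
Σ = 2^1 − 2^2 − 2^3 + 2^6 = 54.
N = 54/6 = 9.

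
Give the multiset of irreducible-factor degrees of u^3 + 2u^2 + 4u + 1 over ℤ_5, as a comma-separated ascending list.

1, 2

Write h(u) = u^3 + 2u^2 + 4u + 1.
Roots in ℤ_5: h(0) = 1; h(1) = 3; h(2) = 0 → root; h(3) = 3; h(4) = 3.
Linear factors from roots: (u + 3).
Complete factorization: h(u) = (u + 3)·(u^2 + 4u + 2).
Factor degrees with multiplicity: 1 + 2 = 3.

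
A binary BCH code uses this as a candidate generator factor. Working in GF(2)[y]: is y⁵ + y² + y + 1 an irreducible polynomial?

No

Write m(y) = y⁵ + y² + y + 1.
Check for roots in GF(2): m(0) = 1; m(1) = 0 → root.
m(1) = 0, so (y − 1) divides m(y); m is reducible.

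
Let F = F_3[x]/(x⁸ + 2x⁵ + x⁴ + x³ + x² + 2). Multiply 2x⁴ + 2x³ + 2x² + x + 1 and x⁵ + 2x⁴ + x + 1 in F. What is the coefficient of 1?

Multiply in F_3[x]: (2x⁴ + 2x³ + 2x² + x + 1)·(x⁵ + 2x⁴ + x + 1) = 2x⁹ + 2x⁶ + 2x⁵ + x³ + 2x + 1.
Reduce using x⁸ ≡ x⁵ + 2x⁴ + 2x³ + 2x² + 1 (mod x⁸ + 2x⁵ + x⁴ + x³ + x² + 2).
Reduced: x⁶ + x⁴ + 2x³ + x + 1.

1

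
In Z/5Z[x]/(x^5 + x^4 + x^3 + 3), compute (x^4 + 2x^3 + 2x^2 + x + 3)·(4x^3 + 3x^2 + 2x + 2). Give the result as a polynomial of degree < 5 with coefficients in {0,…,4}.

4x^4 + 3x^3 + 3x^2 + 2x + 1

Multiply in Z/5Z[x]: (x^4 + 2x^3 + 2x^2 + x + 3)·(4x^3 + 3x^2 + 2x + 2) = 4x^7 + x^6 + x^5 + x^4 + 3x^3 + 3x + 1.
Reduce using x^5 ≡ 4x^4 + 4x^3 + 2 (mod x^5 + x^4 + x^3 + 3).
Reduced: 4x^4 + 3x^3 + 3x^2 + 2x + 1.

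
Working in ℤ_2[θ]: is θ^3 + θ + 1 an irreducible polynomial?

Yes

Write h(θ) = θ^3 + θ + 1.
Check for roots in ℤ_2: h(0) = 1; h(1) = 1.
No roots. A degree-3 polynomial over a field with no linear factor is irreducible.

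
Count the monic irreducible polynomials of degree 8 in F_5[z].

Gauss's count: N_{5}(8) = (1/8) Σ_{d|8} μ(8/d)·5^d.
Divisors of 8: 1, 2, 4, 8; μ(8/d) for each: 0, 0, -1, 1.
Σ = − 5^4 + 5^8 = 390000.
N = 390000/8 = 48750.

48750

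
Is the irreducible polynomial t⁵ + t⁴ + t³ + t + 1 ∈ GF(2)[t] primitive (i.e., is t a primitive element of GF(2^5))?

Yes

Write f(t) = t⁵ + t⁴ + t³ + t + 1.
|GF(2^5)^×| = 2^5 − 1 = 31. Prime factorization: 31 = 31.
f is primitive ⇔ t has order 31 in GF(2)[t]/(f), i.e. t^(31/q) ≠ 1 for each prime q | 31.
t^(1) mod f = t.
None equal 1, so t has full order 31; f is primitive.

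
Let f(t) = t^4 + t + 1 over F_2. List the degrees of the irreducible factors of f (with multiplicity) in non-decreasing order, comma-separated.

Roots in F_2: f(0) = 1; f(1) = 1.
Complete factorization: f(t) = (t^4 + t + 1).
Factor degrees with multiplicity: 4 = 4.

4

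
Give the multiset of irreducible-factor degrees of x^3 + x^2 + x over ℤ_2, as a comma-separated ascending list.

1, 2

Write h(x) = x^3 + x^2 + x.
Roots in ℤ_2: h(0) = 0 → root; h(1) = 1.
Linear factors from roots: (x).
Complete factorization: h(x) = (x)·(x^2 + x + 1).
Factor degrees with multiplicity: 1 + 2 = 3.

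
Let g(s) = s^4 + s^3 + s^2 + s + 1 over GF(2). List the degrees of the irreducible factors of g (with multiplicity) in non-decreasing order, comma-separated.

4

Roots in GF(2): g(0) = 1; g(1) = 1.
Complete factorization: g(s) = (s^4 + s^3 + s^2 + s + 1).
Factor degrees with multiplicity: 4 = 4.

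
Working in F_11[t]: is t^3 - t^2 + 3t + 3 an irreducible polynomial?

Yes

Write f(t) = t^3 - t^2 + 3t + 3.
Check each element of F_11 for a root: f(0)=3, f(1)=6, f(2)=2, f(3)=8, f(4)=8, f(5)=8, f(6)=3, f(7)=10, f(8)=2, f(9)=7, f(10)=9.
No roots. A degree-3 polynomial over a field with no linear factor is irreducible.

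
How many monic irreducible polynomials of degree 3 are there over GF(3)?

8

x^(3^3) − x is the product of all monic irreducibles of degree dividing 3; Möbius inversion gives N = (1/3) Σ μ(3/d)·3^d.
Divisors of 3: 1, 3; μ(3/d) for each: -1, 1.
Σ = − 3^1 + 3^3 = 24.
N = 24/3 = 8.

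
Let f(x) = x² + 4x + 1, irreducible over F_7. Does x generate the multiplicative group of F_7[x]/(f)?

|GF(7^2)^×| = 7^2 − 1 = 48. Prime factorization: 48 = 2^4·3.
f is primitive ⇔ x has order 48 in GF(7)[x]/(f), i.e. x^(48/q) ≠ 1 for each prime q | 48.
x^(24) mod f = 1
x^(16) mod f = 1
Since x^(24) = 1, the order of x divides 24 < 48; not primitive.

No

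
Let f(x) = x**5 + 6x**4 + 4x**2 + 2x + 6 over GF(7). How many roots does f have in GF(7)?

Evaluate at each of the 7 elements of GF(7):
f(0) = 6; f(1) = 5; f(2) = 0 → root; f(3) = 0 → root; f(4) = 6; f(5) = 5; f(6) = 6.
Roots: {2, 3}.

2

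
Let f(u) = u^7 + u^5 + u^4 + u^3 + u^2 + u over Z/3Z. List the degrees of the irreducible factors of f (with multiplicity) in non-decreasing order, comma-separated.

1, 1, 2, 3

Roots in Z/3Z: f(0) = 0 → root; f(1) = 0 → root; f(2) = 1.
Linear factors from roots: (u), (u + 2).
Complete factorization: f(u) = (u)·(u + 2)·(u^2 + 1)·(u^3 + u^2 + u + 2).
Factor degrees with multiplicity: 1 + 1 + 2 + 3 = 7.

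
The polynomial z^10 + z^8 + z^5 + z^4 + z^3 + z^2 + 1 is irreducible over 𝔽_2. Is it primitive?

Write f(z) = z^10 + z^8 + z^5 + z^4 + z^3 + z^2 + 1.
|GF(2^10)^×| = 2^10 − 1 = 1023. Prime factorization: 1023 = 3·11·31.
f is primitive ⇔ z has order 1023 in GF(2)[z]/(f), i.e. z^(1023/q) ≠ 1 for each prime q | 1023.
z^(341) mod f = z^9 + z^8 + z^7 + z^6 + z^5 + z^4 + 1.
z^(93) mod f = z^7 + z^5 + z^4 + z^3 + z^2 + z.
z^(33) mod f = z^9 + z^8 + z^7 + z^4 + 1.
None equal 1, so z has full order 1023; f is primitive.

Yes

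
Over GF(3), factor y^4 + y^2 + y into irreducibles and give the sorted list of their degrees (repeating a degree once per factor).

1, 1, 2

Write g(y) = y^4 + y^2 + y.
Roots in GF(3): g(0) = 0 → root; g(1) = 0 → root; g(2) = 1.
Linear factors from roots: (y), (y - 1).
Complete factorization: g(y) = (y)·(y - 1)·(y^2 + y - 1).
Factor degrees with multiplicity: 1 + 1 + 2 = 4.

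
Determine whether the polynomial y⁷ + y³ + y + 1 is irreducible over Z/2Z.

No

Write g(y) = y⁷ + y³ + y + 1.
Check for roots in Z/2Z: g(0) = 1; g(1) = 0 → root.
g(1) = 0, so (y − 1) divides g(y); g is reducible.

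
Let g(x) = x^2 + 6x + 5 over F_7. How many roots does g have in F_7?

2

Evaluate at each of the 7 elements of F_7:
g(0) = 5; g(1) = 5; g(2) = 0 → root; g(3) = 4; g(4) = 3; g(5) = 4; g(6) = 0 → root.
Roots: {2, 6}.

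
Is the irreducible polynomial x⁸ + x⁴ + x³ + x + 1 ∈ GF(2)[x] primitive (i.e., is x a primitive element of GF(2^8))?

No

Write f(x) = x⁸ + x⁴ + x³ + x + 1.
|GF(2^8)^×| = 2^8 − 1 = 255. Prime factorization: 255 = 3·5·17.
f is primitive ⇔ x has order 255 in GF(2)[x]/(f), i.e. x^(255/q) ≠ 1 for each prime q | 255.
x^(85) mod f = x⁷ + x⁵ + x⁴ + x³ + x² + 1.
x^(51) mod f = 1
x^(15) mod f = x⁵ + x³ + x² + x + 1.
Since x^(51) = 1, the order of x divides 51 < 255; not primitive.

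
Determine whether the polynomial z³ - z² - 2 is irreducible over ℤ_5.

Write m(z) = z³ - z² - 2.
Check for roots in ℤ_5: m(0) = 3; m(1) = 3; m(2) = 2; m(3) = 1; m(4) = 1.
No roots. A degree-3 polynomial over a field with no linear factor is irreducible.

Yes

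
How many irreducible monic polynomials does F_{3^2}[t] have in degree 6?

By the necklace-counting formula, N_9(6) = (1/6) Σ_{d|6} μ(6/d)·9^d.
Divisors of 6: 1, 2, 3, 6; μ(6/d) for each: 1, -1, -1, 1.
Σ = 9^1 − 9^2 − 9^3 + 9^6 = 530640.
N = 530640/6 = 88440.

88440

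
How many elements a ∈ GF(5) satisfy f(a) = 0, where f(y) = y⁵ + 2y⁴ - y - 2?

4

Evaluate at each of the 5 elements of GF(5):
f(0) = 3; f(1) = 0 → root; f(2) = 0 → root; f(3) = 0 → root; f(4) = 0 → root.
Roots: {1, 2, 3, 4}.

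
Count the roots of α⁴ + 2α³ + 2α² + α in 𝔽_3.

3

Write g(α) = α⁴ + 2α³ + 2α² + α.
Evaluate at each of the 3 elements of 𝔽_3:
g(0) = 0 → root; g(1) = 0 → root; g(2) = 0 → root.
Roots: {0, 1, 2}.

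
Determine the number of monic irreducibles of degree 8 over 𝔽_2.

30

x^(2^8) − x is the product of all monic irreducibles of degree dividing 8; Möbius inversion gives N = (1/8) Σ μ(8/d)·2^d.
Divisors of 8: 1, 2, 4, 8; μ(8/d) for each: 0, 0, -1, 1.
Σ = − 2^4 + 2^8 = 240.
N = 240/8 = 30.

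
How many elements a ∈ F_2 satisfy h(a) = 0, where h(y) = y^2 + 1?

Evaluate at each of the 2 elements of F_2:
h(0) = 1; h(1) = 0 → root.
Roots: {1}.

1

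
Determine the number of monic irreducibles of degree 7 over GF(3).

By the necklace-counting formula, N_3(7) = (1/7) Σ_{d|7} μ(7/d)·3^d.
Divisors of 7: 1, 7; μ(7/d) for each: -1, 1.
Σ = − 3^1 + 3^7 = 2184.
N = 2184/7 = 312.

312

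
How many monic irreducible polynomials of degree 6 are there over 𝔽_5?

Gauss's count: N_{5}(6) = (1/6) Σ_{d|6} μ(6/d)·5^d.
Divisors of 6: 1, 2, 3, 6; μ(6/d) for each: 1, -1, -1, 1.
Σ = 5^1 − 5^2 − 5^3 + 5^6 = 15480.
N = 15480/6 = 2580.

2580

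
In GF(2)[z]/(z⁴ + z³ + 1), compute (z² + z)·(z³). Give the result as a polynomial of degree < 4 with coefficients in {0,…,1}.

Multiply in GF(2)[z]: (z² + z)·(z³) = z⁵ + z⁴.
Reduce using z⁴ ≡ z³ + 1 (mod z⁴ + z³ + 1).
Reduced: z.

z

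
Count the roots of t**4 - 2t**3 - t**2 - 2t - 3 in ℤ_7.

Write P(t) = t**4 - 2t**3 - t**2 - 2t - 3.
Evaluate at each of the 7 elements of ℤ_7:
P(0) = 4; P(1) = 0 → root; P(2) = 3; P(3) = 2; P(4) = 3; P(5) = 1; P(6) = 1.
Roots: {1}.

1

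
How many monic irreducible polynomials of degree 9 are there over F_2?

56

The number of monic irreducibles of degree 9 over GF(2) is (1/9)·Σ_{d∣9} μ(9/d) 2^d.
Divisors of 9: 1, 3, 9; μ(9/d) for each: 0, -1, 1.
Σ = − 2^3 + 2^9 = 504.
N = 504/9 = 56.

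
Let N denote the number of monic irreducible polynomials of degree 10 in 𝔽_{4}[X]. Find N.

104754

The number of monic irreducibles of degree 10 over GF(4) is (1/10)·Σ_{d∣10} μ(10/d) 4^d.
Divisors of 10: 1, 2, 5, 10; μ(10/d) for each: 1, -1, -1, 1.
Σ = 4^1 − 4^2 − 4^5 + 4^10 = 1047540.
N = 1047540/10 = 104754.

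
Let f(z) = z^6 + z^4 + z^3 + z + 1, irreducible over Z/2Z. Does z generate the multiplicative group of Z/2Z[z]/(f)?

|GF(2^6)^×| = 2^6 − 1 = 63. Prime factorization: 63 = 3^2·7.
f is primitive ⇔ z has order 63 in GF(2)[z]/(f), i.e. z^(63/q) ≠ 1 for each prime q | 63.
z^(21) mod f = z^3 + z^2 + z.
z^(9) mod f = z^5 + z^4 + z^2 + 1.
None equal 1, so z has full order 63; f is primitive.

Yes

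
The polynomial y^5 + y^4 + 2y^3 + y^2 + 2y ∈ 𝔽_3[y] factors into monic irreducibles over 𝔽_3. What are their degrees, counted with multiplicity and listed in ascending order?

Write f(y) = y^5 + y^4 + 2y^3 + y^2 + 2y.
Roots in 𝔽_3: f(0) = 0 → root; f(1) = 1; f(2) = 0 → root.
Linear factors from roots: (y), (y + 1).
Complete factorization: f(y) = (y)·(y + 1)·(y^3 + 2y + 2).
Factor degrees with multiplicity: 1 + 1 + 3 = 5.

1, 1, 3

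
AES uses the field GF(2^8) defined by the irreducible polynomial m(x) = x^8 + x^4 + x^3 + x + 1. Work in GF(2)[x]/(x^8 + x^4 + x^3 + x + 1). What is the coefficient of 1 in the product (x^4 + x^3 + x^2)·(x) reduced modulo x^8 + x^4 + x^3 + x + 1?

Multiply in GF(2)[x]: (x^4 + x^3 + x^2)·(x) = x^5 + x^4 + x^3.
Reduced: x^5 + x^4 + x^3.

0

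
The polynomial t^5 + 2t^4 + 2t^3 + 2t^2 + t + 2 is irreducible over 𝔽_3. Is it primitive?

Write f(t) = t^5 + 2t^4 + 2t^3 + 2t^2 + t + 2.
|GF(3^5)^×| = 3^5 − 1 = 242. Prime factorization: 242 = 2·11^2.
f is primitive ⇔ t has order 242 in GF(3)[t]/(f), i.e. t^(242/q) ≠ 1 for each prime q | 242.
t^(121) mod f = 1
t^(22) mod f = t^4 + t^2 + 2t.
Since t^(121) = 1, the order of t divides 121 < 242; not primitive.

No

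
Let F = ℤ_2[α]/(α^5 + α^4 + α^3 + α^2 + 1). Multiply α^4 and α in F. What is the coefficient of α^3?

1

Multiply in ℤ_2[α]: (α^4)·(α) = α^5.
Reduce using α^5 ≡ α^4 + α^3 + α^2 + 1 (mod α^5 + α^4 + α^3 + α^2 + 1).
Reduced: α^4 + α^3 + α^2 + 1.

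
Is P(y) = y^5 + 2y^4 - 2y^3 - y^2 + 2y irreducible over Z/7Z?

No

Check for roots in Z/7Z: P(0) = 0 → root; P(1) = 2; P(2) = 6; P(3) = 5; P(4) = 0 → root; P(5) = 1; P(6) = 0 → root.
P(0) = 0, so (y) divides P(y); P is reducible.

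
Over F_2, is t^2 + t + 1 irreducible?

Yes

Write h(t) = t^2 + t + 1.
Check for roots in F_2: h(0) = 1; h(1) = 1.
No roots. A degree-2 polynomial over a field with no linear factor is irreducible.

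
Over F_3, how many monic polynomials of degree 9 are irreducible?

2184

The number of monic irreducibles of degree 9 over GF(3) is (1/9)·Σ_{d∣9} μ(9/d) 3^d.
Divisors of 9: 1, 3, 9; μ(9/d) for each: 0, -1, 1.
Σ = − 3^3 + 3^9 = 19656.
N = 19656/9 = 2184.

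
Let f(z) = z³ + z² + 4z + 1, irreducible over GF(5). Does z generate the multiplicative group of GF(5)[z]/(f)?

No

|GF(5^3)^×| = 5^3 − 1 = 124. Prime factorization: 124 = 2^2·31.
f is primitive ⇔ z has order 124 in GF(5)[z]/(f), i.e. z^(124/q) ≠ 1 for each prime q | 124.
z^(62) mod f = 1
z^(4) mod f = 2z² + 3z + 1.
Since z^(62) = 1, the order of z divides 62 < 124; not primitive.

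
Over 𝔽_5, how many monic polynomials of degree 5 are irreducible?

The number of monic irreducibles of degree 5 over GF(5) is (1/5)·Σ_{d∣5} μ(5/d) 5^d.
Divisors of 5: 1, 5; μ(5/d) for each: -1, 1.
Σ = − 5^1 + 5^5 = 3120.
N = 3120/5 = 624.

624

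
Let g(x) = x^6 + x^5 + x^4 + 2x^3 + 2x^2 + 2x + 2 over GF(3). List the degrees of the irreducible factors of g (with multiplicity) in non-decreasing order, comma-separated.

6

Roots in GF(3): g(0) = 2; g(1) = 2; g(2) = 1.
Complete factorization: g(x) = (x^6 + x^5 + x^4 + 2x^3 + 2x^2 + 2x + 2).
Factor degrees with multiplicity: 6 = 6.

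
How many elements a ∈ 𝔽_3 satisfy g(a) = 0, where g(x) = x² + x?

2

Evaluate at each of the 3 elements of 𝔽_3:
g(0) = 0 → root; g(1) = 2; g(2) = 0 → root.
Roots: {0, 2}.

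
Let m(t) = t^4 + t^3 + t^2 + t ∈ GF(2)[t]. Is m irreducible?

No

Check for roots in GF(2): m(0) = 0 → root; m(1) = 0 → root.
m(0) = 0, so (t) divides m(t); m is reducible.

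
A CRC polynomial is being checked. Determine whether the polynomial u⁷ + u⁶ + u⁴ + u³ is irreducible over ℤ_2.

Write f(u) = u⁷ + u⁶ + u⁴ + u³.
Check for roots in ℤ_2: f(0) = 0 → root; f(1) = 0 → root.
f(0) = 0, so (u) divides f(u); f is reducible.

No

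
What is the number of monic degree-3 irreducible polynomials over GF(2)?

The number of monic irreducibles of degree 3 over GF(2) is (1/3)·Σ_{d∣3} μ(3/d) 2^d.
Divisors of 3: 1, 3; μ(3/d) for each: -1, 1.
Σ = − 2^1 + 2^3 = 6.
N = 6/3 = 2.

2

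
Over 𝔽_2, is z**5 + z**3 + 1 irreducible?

Write g(z) = z**5 + z**3 + 1.
Check for roots in 𝔽_2: g(0) = 1; g(1) = 1.
No roots, so no linear factors.
Monic irreducibles of degree 2 over GF(2): z**2 + z + 1.
None of them divide g (all give nonzero remainder).
No irreducible factor of degree ≤ 2 exists, so g is irreducible over GF(2).

Yes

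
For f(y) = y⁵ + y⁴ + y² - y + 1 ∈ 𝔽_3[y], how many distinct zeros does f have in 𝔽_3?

Evaluate at each of the 3 elements of 𝔽_3:
f(0) = 1; f(1) = 0 → root; f(2) = 0 → root.
Roots: {1, 2}.

2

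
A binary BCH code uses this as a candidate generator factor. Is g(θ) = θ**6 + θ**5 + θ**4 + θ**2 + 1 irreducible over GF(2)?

Yes

Check for roots in GF(2): g(0) = 1; g(1) = 1.
No roots, so no linear factors.
Monic irreducibles of degree 2 over GF(2): θ**2 + θ + 1.
None of them divide g (all give nonzero remainder).
Monic irreducibles of degree 3 over GF(2): θ**3 + θ + 1, θ**3 + θ**2 + 1.
None of them divide g (all give nonzero remainder).
No irreducible factor of degree ≤ 3 exists, so g is irreducible over GF(2).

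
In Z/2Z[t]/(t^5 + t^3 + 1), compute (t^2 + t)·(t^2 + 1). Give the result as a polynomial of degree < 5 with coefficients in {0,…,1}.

t^4 + t^3 + t^2 + t

Multiply in Z/2Z[t]: (t^2 + t)·(t^2 + 1) = t^4 + t^3 + t^2 + t.
Reduced: t^4 + t^3 + t^2 + t.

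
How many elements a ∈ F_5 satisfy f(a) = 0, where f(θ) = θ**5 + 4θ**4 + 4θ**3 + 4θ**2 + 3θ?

Evaluate at each of the 5 elements of F_5:
f(0) = 0 → root; f(1) = 1; f(2) = 0 → root; f(3) = 0 → root; f(4) = 0 → root.
Roots: {0, 2, 3, 4}.

4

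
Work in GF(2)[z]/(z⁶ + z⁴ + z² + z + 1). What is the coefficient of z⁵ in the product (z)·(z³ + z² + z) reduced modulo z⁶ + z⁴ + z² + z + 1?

Multiply in GF(2)[z]: (z)·(z³ + z² + z) = z⁴ + z³ + z².
Reduced: z⁴ + z³ + z².

0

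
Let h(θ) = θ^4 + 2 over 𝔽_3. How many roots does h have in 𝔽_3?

2

Evaluate at each of the 3 elements of 𝔽_3:
h(0) = 2; h(1) = 0 → root; h(2) = 0 → root.
Roots: {1, 2}.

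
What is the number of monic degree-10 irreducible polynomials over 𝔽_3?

Gauss's count: N_{3}(10) = (1/10) Σ_{d|10} μ(10/d)·3^d.
Divisors of 10: 1, 2, 5, 10; μ(10/d) for each: 1, -1, -1, 1.
Σ = 3^1 − 3^2 − 3^5 + 3^10 = 58800.
N = 58800/10 = 5880.

5880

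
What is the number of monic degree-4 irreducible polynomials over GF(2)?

3

Gauss's count: N_{2}(4) = (1/4) Σ_{d|4} μ(4/d)·2^d.
Divisors of 4: 1, 2, 4; μ(4/d) for each: 0, -1, 1.
Σ = − 2^2 + 2^4 = 12.
N = 12/4 = 3.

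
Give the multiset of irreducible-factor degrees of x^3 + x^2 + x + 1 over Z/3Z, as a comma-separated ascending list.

Write h(x) = x^3 + x^2 + x + 1.
Roots in Z/3Z: h(0) = 1; h(1) = 1; h(2) = 0 → root.
Linear factors from roots: (x + 1).
Complete factorization: h(x) = (x + 1)·(x^2 + 1).
Factor degrees with multiplicity: 1 + 2 = 3.

1, 2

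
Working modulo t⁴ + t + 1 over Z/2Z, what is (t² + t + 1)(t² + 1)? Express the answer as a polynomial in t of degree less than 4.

t^3

Multiply in Z/2Z[t]: (t² + t + 1)·(t² + 1) = t⁴ + t³ + t + 1.
Reduce using t⁴ ≡ t + 1 (mod t⁴ + t + 1).
Reduced: t³.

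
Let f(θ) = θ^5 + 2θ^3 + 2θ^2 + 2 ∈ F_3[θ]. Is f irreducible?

Check for roots in F_3: f(0) = 2; f(1) = 1; f(2) = 1.
No roots, so no linear factors.
Monic irreducibles of degree 2 over GF(3): θ^2 + 1, θ^2 + θ + 2, θ^2 + 2θ + 2.
None of them divide f (all give nonzero remainder).
No irreducible factor of degree ≤ 2 exists, so f is irreducible over GF(3).

Yes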